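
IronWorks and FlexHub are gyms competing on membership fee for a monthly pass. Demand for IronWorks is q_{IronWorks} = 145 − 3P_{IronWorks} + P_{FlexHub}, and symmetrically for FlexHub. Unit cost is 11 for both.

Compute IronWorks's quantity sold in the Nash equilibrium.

73.8

IronWorks's profit: π = (P_{IronWorks} − 11)(145 − 3P_{IronWorks} + P_{FlexHub}).
∂π/∂P_{IronWorks} = 178 − 6P_{IronWorks} + P_{FlexHub} = 0 ⇒ P_{IronWorks} = 89/3 + (1/6)P_{FlexHub}.
Setting P_{IronWorks} = P_{FlexHub} in the reaction function: P_{IronWorks} = 89/3 + (1/6)P_{IronWorks}, so P_{IronWorks} = (89/3) / (5/6) = 35.6.
q_{IronWorks} = 145 − 3·35.6 + 35.6 = 73.8.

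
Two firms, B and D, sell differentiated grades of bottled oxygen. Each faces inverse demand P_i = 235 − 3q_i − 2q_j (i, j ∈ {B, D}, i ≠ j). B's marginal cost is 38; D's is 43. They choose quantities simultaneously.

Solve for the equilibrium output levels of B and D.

24.9375, 23.6875

Firm B's profit: π = q_B(235 − 3q_B − 2q_D) − 38q_B.
∂π/∂q_B = 197 − 6q_B − 2q_D = 0 ⇒ q_B = 197/6 − (1/3)q_D.
Similarly q_D = 32 − (1/3)q_B.
Plugging q_D into B's best response: q_B = 197/6 − (1/3)(32 − (1/3)q_B) ⇒ (8/9)q_B = 133/6, so q_B = 24.9375.
Then q_D = 32 − (1/3)·24.9375 = 23.6875.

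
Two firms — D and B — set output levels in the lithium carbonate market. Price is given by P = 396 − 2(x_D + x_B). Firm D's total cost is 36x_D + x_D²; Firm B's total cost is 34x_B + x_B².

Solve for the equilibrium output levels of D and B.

Firm D's profit: π = x_D(396 − 2(x_D + x_B)) − 36x_D − x_D².
∂π/∂x_D = 360 − 6x_D − 2x_B = 0, so x_D = 60 − (1/3)x_B.
By the same steps for B: x_B = 181/3 − (1/3)x_D.
Substituting the second reaction function into the first: x_D = 60 − (1/3)(181/3 − (1/3)x_D), which gives (8/9)x_D = 359/9 ⇒ x_D = 44.875.
Then x_B = 181/3 − (1/3)·44.875 = 45.375.

44.875, 45.375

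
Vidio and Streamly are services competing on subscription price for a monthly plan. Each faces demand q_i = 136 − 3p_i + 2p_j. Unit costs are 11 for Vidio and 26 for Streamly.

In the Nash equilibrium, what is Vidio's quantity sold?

Vidio's profit: π = (p_{Vidio} − 11)(136 − 3p_{Vidio} + 2p_{Streamly}).
∂π/∂p_{Vidio} = 169 − 6p_{Vidio} + 2p_{Streamly} = 0 ⇒ p_{Vidio} = 169/6 + (1/3)p_{Streamly}.
Similarly p_{Streamly} = 107/3 + (1/3)p_{Vidio}.
Plugging p_{Streamly} into Vidio's best response: p_{Vidio} = 169/6 + (1/3)(107/3 + (1/3)p_{Vidio}) ⇒ (8/9)p_{Vidio} = 721/18, so p_{Vidio} = 45.0625.
Then p_{Streamly} = 107/3 + (1/3)·45.0625 = 50.6875.
q_{Vidio} = 136 − 3·45.0625 + 2·50.6875 = 102.1875.

102.1875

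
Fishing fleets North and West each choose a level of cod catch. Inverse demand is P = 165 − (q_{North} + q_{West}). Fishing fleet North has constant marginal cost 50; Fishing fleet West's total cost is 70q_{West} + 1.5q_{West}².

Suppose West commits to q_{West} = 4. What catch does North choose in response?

55.5

Fishing fleet North's profit: π = q_{North}(165 − (q_{North} + q_{West})) − 50q_{North}.
∂π/∂q_{North} = 115 − 2q_{North} − q_{West} = 0, so q_{North} = 57.5 − 0.5q_{West}.
At q_{West} = 4: q_{North} = 57.5 − 0.5·4 = 55.5.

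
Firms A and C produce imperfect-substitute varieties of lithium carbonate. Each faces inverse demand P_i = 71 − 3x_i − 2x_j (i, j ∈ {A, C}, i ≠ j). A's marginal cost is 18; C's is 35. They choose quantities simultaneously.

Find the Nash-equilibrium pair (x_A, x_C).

7.6875, 3.4375

Firm A's profit: π = x_A(71 − 3x_A − 2x_C) − 18x_A.
∂π/∂x_A = 53 − 6x_A − 2x_C = 0 ⇒ x_A = 53/6 − (1/3)x_C.
Similarly x_C = 6 − (1/3)x_A.
Plugging x_C into A's best response: x_A = 53/6 − (1/3)(6 − (1/3)x_A) ⇒ (8/9)x_A = 41/6, so x_A = 7.6875.
Then x_C = 6 − (1/3)·7.6875 = 3.4375.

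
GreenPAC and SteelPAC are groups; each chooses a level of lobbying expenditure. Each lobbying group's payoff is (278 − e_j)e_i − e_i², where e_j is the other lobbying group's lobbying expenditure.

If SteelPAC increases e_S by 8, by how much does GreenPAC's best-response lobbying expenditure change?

-4

GreenPAC's payoff is (278 − e_S)e_G − e_G².
∂π/∂e_G = 278 − e_S − 2e_G = 0, so e_G = 139 − 0.5e_S.
The reaction-function slope is −0.5, so an 8-unit rise in e_S moves e_G by −0.5 × 8 = −4. GreenPAC's best response falls — the actions are strategic substitutes.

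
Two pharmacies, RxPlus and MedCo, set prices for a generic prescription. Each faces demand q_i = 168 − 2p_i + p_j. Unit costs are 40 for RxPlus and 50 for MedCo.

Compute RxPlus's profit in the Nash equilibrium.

3872

RxPlus's profit: π = (p_{RxPlus} − 40)(168 − 2p_{RxPlus} + p_{MedCo}).
∂π/∂p_{RxPlus} = 248 − 4p_{RxPlus} + p_{MedCo} = 0 ⇒ p_{RxPlus} = 62 + 0.25p_{MedCo}.
Similarly p_{MedCo} = 67 + 0.25p_{RxPlus}.
Solving the two reaction functions simultaneously: (1 − (0.25)(0.25))p_{RxPlus} = 62 + 0.25·67, so 0.9375p_{RxPlus} = 78.75 and p_{RxPlus} = 84.
Then p_{MedCo} = 67 + 0.25·84 = 88.
q_{RxPlus} = 168 − 2·84 + 88 = 88.
Profit = (84 − 40)·88 = 3872.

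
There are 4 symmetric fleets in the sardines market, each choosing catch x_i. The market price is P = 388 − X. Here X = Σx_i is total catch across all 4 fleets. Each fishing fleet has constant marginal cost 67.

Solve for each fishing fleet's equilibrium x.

64.2

A representative fishing fleet's profit is π_i = x_i(388 − X) − 67x_i, with X = x_i + Σ_{j≠i} x_j.
First-order condition: 321 − 2x_i − Σ_{j≠i} x_j = 0.
With identical fishing fleets, set every x_j = x: then 321 − 2x − 3x = 0, i.e. x = 321/5 = 64.2.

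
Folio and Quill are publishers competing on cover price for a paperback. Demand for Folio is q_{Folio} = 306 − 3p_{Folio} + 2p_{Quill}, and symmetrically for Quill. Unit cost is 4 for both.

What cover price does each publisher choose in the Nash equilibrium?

79.5

Folio's profit: π = (p_{Folio} − 4)(306 − 3p_{Folio} + 2p_{Quill}).
∂π/∂p_{Folio} = 318 − 6p_{Folio} + 2p_{Quill} = 0 ⇒ p_{Folio} = 53 + (1/3)p_{Quill}.
The game is symmetric, so in equilibrium p_{Quill} = p_{Folio}: the reaction function gives (2/3)p_{Folio} = 53, hence p_{Folio} = 79.5.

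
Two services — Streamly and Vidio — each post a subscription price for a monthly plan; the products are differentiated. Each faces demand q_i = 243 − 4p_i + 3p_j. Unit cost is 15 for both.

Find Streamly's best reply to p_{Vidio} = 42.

Streamly's profit: π = (p_{Streamly} − 15)(243 − 4p_{Streamly} + 3p_{Vidio}).
∂π/∂p_{Streamly} = 303 − 8p_{Streamly} + 3p_{Vidio} = 0 ⇒ p_{Streamly} = 37.875 + 0.375p_{Vidio}.
At p_{Vidio} = 42: p_{Streamly} = 37.875 + 0.375·42 = 53.625.

53.625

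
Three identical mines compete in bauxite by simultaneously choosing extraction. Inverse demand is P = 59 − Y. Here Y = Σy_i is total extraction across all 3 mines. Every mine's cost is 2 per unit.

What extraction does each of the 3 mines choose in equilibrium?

14.25

A representative mine's profit is π_i = y_i(59 − Y) − 2y_i, with Y = y_i + Σ_{j≠i} y_j.
First-order condition: 57 − 2y_i − Σ_{j≠i} y_j = 0.
Imposing symmetry (y_j = y for all j) turns Σ_{j≠i} y_j into 2y, so 57 = 4y and y = 14.25.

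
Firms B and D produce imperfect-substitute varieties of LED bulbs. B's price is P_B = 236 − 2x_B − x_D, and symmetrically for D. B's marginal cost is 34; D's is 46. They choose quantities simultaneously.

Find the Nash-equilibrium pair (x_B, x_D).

41.2, 37.2

Firm B's profit: π = x_B(236 − 2x_B − x_D) − 34x_B.
∂π/∂x_B = 202 − 4x_B − x_D = 0 ⇒ x_B = 50.5 − 0.25x_D.
Similarly x_D = 47.5 − 0.25x_B.
Solving the two reaction functions simultaneously: (1 − (−0.25)(−0.25))x_B = 50.5 − 0.25·47.5, so 0.9375x_B = 38.625 and x_B = 41.2.
Then x_D = 47.5 − 0.25·41.2 = 37.2.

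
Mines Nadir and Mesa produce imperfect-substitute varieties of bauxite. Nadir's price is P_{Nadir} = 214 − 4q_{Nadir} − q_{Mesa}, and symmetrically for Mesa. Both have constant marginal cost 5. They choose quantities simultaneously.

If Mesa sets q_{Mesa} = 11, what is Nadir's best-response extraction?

24.75

Mine Nadir's profit: π = q_{Nadir}(214 − 4q_{Nadir} − q_{Mesa}) − 5q_{Nadir}.
∂π/∂q_{Nadir} = 209 − 8q_{Nadir} − q_{Mesa} = 0 ⇒ q_{Nadir} = 26.125 − 0.125q_{Mesa}.
At q_{Mesa} = 11: q_{Nadir} = 26.125 − 0.125·11 = 24.75.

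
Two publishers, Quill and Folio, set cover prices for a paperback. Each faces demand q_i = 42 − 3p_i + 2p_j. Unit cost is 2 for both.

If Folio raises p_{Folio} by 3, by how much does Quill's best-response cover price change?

1

Quill's profit: π = (p_{Quill} − 2)(42 − 3p_{Quill} + 2p_{Folio}).
∂π/∂p_{Quill} = 48 − 6p_{Quill} + 2p_{Folio} = 0 ⇒ p_{Quill} = 8 + (1/3)p_{Folio}.
The reaction-function slope is 1/3, so a 3-unit rise in p_{Folio} moves p_{Quill} by 1/3 × 3 = 1. Quill's best response rises — the actions are strategic complements.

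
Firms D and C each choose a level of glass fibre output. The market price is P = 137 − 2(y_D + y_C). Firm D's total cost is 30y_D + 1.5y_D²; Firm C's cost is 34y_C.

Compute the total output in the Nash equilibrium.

Firm D's profit: π = y_D(137 − 2(y_D + y_C)) − 30y_D − 1.5y_D².
∂π/∂y_D = 107 − 7y_D − 2y_C = 0, so y_D = 107/7 − (2/7)y_C.
For C: ∂π/∂y_C = 103 − 4y_C − 2y_D = 0 ⇒ y_C = 25.75 − 0.5y_D.
Substituting the second reaction function into the first: y_D = 107/7 − (2/7)(25.75 − 0.5y_D), which gives (6/7)y_D = 111/14 ⇒ y_D = 9.25.
Then y_C = 25.75 − 0.5·9.25 = 21.125.
Total output: 9.25 + 21.125 = 30.375.

30.375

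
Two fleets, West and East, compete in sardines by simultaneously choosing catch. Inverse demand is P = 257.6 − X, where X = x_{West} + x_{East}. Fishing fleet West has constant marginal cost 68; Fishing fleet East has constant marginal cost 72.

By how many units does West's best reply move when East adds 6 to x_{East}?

Fishing fleet West's profit: π = x_{West}(257.6 − (x_{West} + x_{East})) − 68x_{West}.
∂π/∂x_{West} = 189.6 − 2x_{West} − x_{East} = 0, so x_{West} = 94.8 − 0.5x_{East}.
The reaction-function slope is −0.5, so a 6-unit rise in x_{East} moves x_{West} by −0.5 × 6 = −3. West's best response falls — the actions are strategic substitutes.

-3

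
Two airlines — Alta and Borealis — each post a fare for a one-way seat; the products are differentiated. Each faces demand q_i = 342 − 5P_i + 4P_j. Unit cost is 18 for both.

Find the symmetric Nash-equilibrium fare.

Alta's profit: π = (P_{Alta} − 18)(342 − 5P_{Alta} + 4P_{Borealis}).
∂π/∂P_{Alta} = 432 − 10P_{Alta} + 4P_{Borealis} = 0 ⇒ P_{Alta} = 43.2 + 0.4P_{Borealis}.
The game is symmetric, so in equilibrium P_{Borealis} = P_{Alta}: the reaction function gives 0.6P_{Alta} = 43.2, hence P_{Alta} = 72.

72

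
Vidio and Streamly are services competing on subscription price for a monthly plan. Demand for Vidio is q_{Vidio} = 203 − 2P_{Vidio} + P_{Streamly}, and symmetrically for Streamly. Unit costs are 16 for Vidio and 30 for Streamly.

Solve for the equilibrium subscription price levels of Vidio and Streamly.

Vidio's profit: π = (P_{Vidio} − 16)(203 − 2P_{Vidio} + P_{Streamly}).
∂π/∂P_{Vidio} = 235 − 4P_{Vidio} + P_{Streamly} = 0 ⇒ P_{Vidio} = 58.75 + 0.25P_{Streamly}.
Similarly P_{Streamly} = 65.75 + 0.25P_{Vidio}.
Substituting the second reaction function into the first: P_{Vidio} = 58.75 + 0.25(65.75 + 0.25P_{Vidio}), which gives 0.9375P_{Vidio} = 75.1875 ⇒ P_{Vidio} = 80.2.
Then P_{Streamly} = 65.75 + 0.25·80.2 = 85.8.

80.2, 85.8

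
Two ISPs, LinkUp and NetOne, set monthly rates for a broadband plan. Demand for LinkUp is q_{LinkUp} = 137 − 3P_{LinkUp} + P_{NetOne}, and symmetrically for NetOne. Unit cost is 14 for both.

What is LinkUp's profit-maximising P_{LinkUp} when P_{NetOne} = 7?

LinkUp's profit: π = (P_{LinkUp} − 14)(137 − 3P_{LinkUp} + P_{NetOne}).
∂π/∂P_{LinkUp} = 179 − 6P_{LinkUp} + P_{NetOne} = 0 ⇒ P_{LinkUp} = 179/6 + (1/6)P_{NetOne}.
At P_{NetOne} = 7: P_{LinkUp} = 179/6 + (1/6)·7 = 31.

31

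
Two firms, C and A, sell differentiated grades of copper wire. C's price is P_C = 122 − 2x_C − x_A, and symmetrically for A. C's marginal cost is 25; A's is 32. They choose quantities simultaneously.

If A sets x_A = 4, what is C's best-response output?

Firm C's profit: π = x_C(122 − 2x_C − x_A) − 25x_C.
∂π/∂x_C = 97 − 4x_C − x_A = 0 ⇒ x_C = 24.25 − 0.25x_A.
At x_A = 4: x_C = 24.25 − 0.25·4 = 23.25.

23.25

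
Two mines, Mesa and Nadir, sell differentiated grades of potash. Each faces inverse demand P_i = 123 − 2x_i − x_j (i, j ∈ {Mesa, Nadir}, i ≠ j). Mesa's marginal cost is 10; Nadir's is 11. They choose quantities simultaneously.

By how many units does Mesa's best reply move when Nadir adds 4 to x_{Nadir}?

Mine Mesa's profit: π = x_{Mesa}(123 − 2x_{Mesa} − x_{Nadir}) − 10x_{Mesa}.
∂π/∂x_{Mesa} = 113 − 4x_{Mesa} − x_{Nadir} = 0 ⇒ x_{Mesa} = 28.25 − 0.25x_{Nadir}.
The reaction-function slope is −0.25, so a 4-unit rise in x_{Nadir} moves x_{Mesa} by −0.25 × 4 = −1. Mesa's best response falls — the actions are strategic substitutes.

-1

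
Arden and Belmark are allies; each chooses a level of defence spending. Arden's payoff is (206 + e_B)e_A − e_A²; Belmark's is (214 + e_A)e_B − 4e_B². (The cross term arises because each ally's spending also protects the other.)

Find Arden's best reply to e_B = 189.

197.5

Expanding Arden's payoff: 206e_A + e_Be_A − e_A².
∂π/∂e_A = 206 + e_B − 2e_A = 0, so e_A = 103 + 0.5e_B.
At e_B = 189: e_A = 103 + 0.5·189 = 197.5.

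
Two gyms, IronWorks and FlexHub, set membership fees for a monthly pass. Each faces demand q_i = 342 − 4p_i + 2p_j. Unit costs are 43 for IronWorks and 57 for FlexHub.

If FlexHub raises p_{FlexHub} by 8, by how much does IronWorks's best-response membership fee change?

IronWorks's profit: π = (p_{IronWorks} − 43)(342 − 4p_{IronWorks} + 2p_{FlexHub}).
∂π/∂p_{IronWorks} = 514 − 8p_{IronWorks} + 2p_{FlexHub} = 0 ⇒ p_{IronWorks} = 64.25 + 0.25p_{FlexHub}.
The reaction-function slope is 0.25, so an 8-unit rise in p_{FlexHub} moves p_{IronWorks} by 0.25 × 8 = 2. IronWorks's best response rises — the actions are strategic complements.

2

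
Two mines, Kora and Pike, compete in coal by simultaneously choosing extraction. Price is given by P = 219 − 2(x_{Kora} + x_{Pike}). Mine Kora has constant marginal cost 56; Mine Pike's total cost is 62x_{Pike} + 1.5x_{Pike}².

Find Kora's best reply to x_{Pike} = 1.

Mine Kora's profit: π = x_{Kora}(219 − 2(x_{Kora} + x_{Pike})) − 56x_{Kora}.
∂π/∂x_{Kora} = 163 − 4x_{Kora} − 2x_{Pike} = 0, so x_{Kora} = 40.75 − 0.5x_{Pike}.
At x_{Pike} = 1: x_{Kora} = 40.75 − 0.5·1 = 40.25.

40.25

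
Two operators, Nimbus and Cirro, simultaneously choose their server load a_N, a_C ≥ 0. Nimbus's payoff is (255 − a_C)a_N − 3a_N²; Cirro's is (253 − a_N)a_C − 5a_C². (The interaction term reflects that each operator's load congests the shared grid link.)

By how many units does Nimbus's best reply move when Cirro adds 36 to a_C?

-6

Expanding Nimbus's payoff: 255a_N − a_Ca_N − 3a_N².
∂π/∂a_N = 255 − a_C − 6a_N = 0, so a_N = 42.5 − (1/6)a_C.
The reaction-function slope is −1/6, so a 36-unit rise in a_C moves a_N by −1/6 × 36 = −6. Nimbus's best response falls — the actions are strategic substitutes.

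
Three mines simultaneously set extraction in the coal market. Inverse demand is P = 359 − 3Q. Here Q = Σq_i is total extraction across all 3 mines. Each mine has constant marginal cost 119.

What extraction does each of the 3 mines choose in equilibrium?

A representative mine's profit is π_i = q_i(359 − 3Q) − 119q_i, with Q = q_i + Σ_{j≠i} q_j.
First-order condition: 240 − 6q_i − 3Σ_{j≠i} q_j = 0.
With identical mines, set every q_j = q: then 240 − 6q − 6q = 0, i.e. q = 240/12 = 20.

20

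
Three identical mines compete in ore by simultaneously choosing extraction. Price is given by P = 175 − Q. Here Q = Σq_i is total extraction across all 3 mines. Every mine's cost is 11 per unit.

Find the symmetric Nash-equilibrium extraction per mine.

A representative mine's profit is π_i = q_i(175 − Q) − 11q_i, with Q = q_i + Σ_{j≠i} q_j.
First-order condition: 164 − 2q_i − Σ_{j≠i} q_j = 0.
Imposing symmetry (q_j = q for all j) turns Σ_{j≠i} q_j into 2q, so 164 = 4q and q = 41.

41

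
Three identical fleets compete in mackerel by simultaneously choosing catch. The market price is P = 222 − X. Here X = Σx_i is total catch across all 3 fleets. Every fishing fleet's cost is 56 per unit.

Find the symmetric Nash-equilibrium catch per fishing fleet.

A representative fishing fleet's profit is π_i = x_i(222 − X) − 56x_i, with X = x_i + Σ_{j≠i} x_j.
First-order condition: 166 − 2x_i − Σ_{j≠i} x_j = 0.
In a symmetric equilibrium every fishing fleet chooses the same x, so Σ_{j≠i} x_j = 2x. The condition becomes 166 − 4x = 0, giving x = 166/4 = 41.5.

41.5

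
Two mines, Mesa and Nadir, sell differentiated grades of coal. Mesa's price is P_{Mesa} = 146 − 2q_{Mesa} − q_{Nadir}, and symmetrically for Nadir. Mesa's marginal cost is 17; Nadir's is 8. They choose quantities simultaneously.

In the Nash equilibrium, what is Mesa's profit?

Mine Mesa's profit: π = q_{Mesa}(146 − 2q_{Mesa} − q_{Nadir}) − 17q_{Mesa}.
∂π/∂q_{Mesa} = 129 − 4q_{Mesa} − q_{Nadir} = 0 ⇒ q_{Mesa} = 32.25 − 0.25q_{Nadir}.
Similarly q_{Nadir} = 34.5 − 0.25q_{Mesa}.
Solving the two reaction functions simultaneously: (1 − (−0.25)(−0.25))q_{Mesa} = 32.25 − 0.25·34.5, so 0.9375q_{Mesa} = 23.625 and q_{Mesa} = 25.2.
Then q_{Nadir} = 34.5 − 0.25·25.2 = 28.2.
P_{Mesa} = 146 − 2·25.2 − 28.2 = 67.4.
Profit = (67.4 − 17)·25.2 = 1270.08.

1270.08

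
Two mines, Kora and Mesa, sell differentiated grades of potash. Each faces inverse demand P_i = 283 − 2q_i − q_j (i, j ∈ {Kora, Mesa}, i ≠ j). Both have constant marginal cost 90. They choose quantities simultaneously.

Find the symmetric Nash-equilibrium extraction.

38.6

Mine Kora's profit: π = q_{Kora}(283 − 2q_{Kora} − q_{Mesa}) − 90q_{Kora}.
∂π/∂q_{Kora} = 193 − 4q_{Kora} − q_{Mesa} = 0 ⇒ q_{Kora} = 48.25 − 0.25q_{Mesa}.
The game is symmetric, so in equilibrium q_{Mesa} = q_{Kora}: the reaction function gives 1.25q_{Kora} = 48.25, hence q_{Kora} = 38.6.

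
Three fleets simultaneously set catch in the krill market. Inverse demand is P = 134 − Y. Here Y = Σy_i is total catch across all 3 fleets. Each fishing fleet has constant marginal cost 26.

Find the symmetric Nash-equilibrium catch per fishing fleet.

27

A representative fishing fleet's profit is π_i = y_i(134 − Y) − 26y_i, with Y = y_i + Σ_{j≠i} y_j.
First-order condition: 108 − 2y_i − Σ_{j≠i} y_j = 0.
In a symmetric equilibrium every fishing fleet chooses the same y, so Σ_{j≠i} y_j = 2y. The condition becomes 108 − 4y = 0, giving y = 108/4 = 27.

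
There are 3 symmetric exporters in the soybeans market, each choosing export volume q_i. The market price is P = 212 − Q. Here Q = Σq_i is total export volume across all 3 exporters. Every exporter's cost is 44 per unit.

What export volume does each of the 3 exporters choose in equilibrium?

42

A representative exporter's profit is π_i = q_i(212 − Q) − 44q_i, with Q = q_i + Σ_{j≠i} q_j.
First-order condition: 168 − 2q_i − Σ_{j≠i} q_j = 0.
With identical exporters, set every q_j = q: then 168 − 2q − 2q = 0, i.e. q = 168/4 = 42.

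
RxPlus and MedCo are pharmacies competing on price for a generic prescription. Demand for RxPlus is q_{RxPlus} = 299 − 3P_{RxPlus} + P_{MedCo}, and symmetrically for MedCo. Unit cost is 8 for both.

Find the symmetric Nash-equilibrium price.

64.6

RxPlus's profit: π = (P_{RxPlus} − 8)(299 − 3P_{RxPlus} + P_{MedCo}).
∂π/∂P_{RxPlus} = 323 − 6P_{RxPlus} + P_{MedCo} = 0 ⇒ P_{RxPlus} = 323/6 + (1/6)P_{MedCo}.
The game is symmetric, so in equilibrium P_{MedCo} = P_{RxPlus}: the reaction function gives (5/6)P_{RxPlus} = 323/6, hence P_{RxPlus} = 64.6.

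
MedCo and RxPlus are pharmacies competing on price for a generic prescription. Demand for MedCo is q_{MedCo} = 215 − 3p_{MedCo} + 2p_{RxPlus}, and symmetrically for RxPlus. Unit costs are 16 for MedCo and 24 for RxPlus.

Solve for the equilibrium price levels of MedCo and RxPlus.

67.25, 70.25

MedCo's profit: π = (p_{MedCo} − 16)(215 − 3p_{MedCo} + 2p_{RxPlus}).
∂π/∂p_{MedCo} = 263 − 6p_{MedCo} + 2p_{RxPlus} = 0 ⇒ p_{MedCo} = 263/6 + (1/3)p_{RxPlus}.
Similarly p_{RxPlus} = 287/6 + (1/3)p_{MedCo}.
Substituting the second reaction function into the first: p_{MedCo} = 263/6 + (1/3)(287/6 + (1/3)p_{MedCo}), which gives (8/9)p_{MedCo} = 538/9 ⇒ p_{MedCo} = 67.25.
Then p_{RxPlus} = 287/6 + (1/3)·67.25 = 70.25.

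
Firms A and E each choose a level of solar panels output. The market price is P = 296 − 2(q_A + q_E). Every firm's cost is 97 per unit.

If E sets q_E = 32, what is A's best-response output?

33.75

Firm A's profit: π = q_A(296 − 2(q_A + q_E)) − 97q_A.
∂π/∂q_A = 199 − 4q_A − 2q_E = 0, so q_A = 49.75 − 0.5q_E.
At q_E = 32: q_A = 49.75 − 0.5·32 = 33.75.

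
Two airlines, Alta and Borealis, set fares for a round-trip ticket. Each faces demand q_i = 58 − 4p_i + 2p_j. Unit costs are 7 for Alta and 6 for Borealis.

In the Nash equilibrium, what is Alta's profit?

Alta's profit: π = (p_{Alta} − 7)(58 − 4p_{Alta} + 2p_{Borealis}).
∂π/∂p_{Alta} = 86 − 8p_{Alta} + 2p_{Borealis} = 0 ⇒ p_{Alta} = 10.75 + 0.25p_{Borealis}.
Similarly p_{Borealis} = 10.25 + 0.25p_{Alta}.
Solving the two reaction functions simultaneously: (1 − (0.25)(0.25))p_{Alta} = 10.75 + 0.25·10.25, so 0.9375p_{Alta} = 13.3125 and p_{Alta} = 14.2.
Then p_{Borealis} = 10.25 + 0.25·14.2 = 13.8.
q_{Alta} = 58 − 4·14.2 + 2·13.8 = 28.8.
Profit = (14.2 − 7)·28.8 = 207.36.

207.36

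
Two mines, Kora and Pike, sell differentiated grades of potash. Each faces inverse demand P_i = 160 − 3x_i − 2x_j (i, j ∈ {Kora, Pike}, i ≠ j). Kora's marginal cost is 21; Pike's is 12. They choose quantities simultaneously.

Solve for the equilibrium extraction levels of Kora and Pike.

Mine Kora's profit: π = x_{Kora}(160 − 3x_{Kora} − 2x_{Pike}) − 21x_{Kora}.
∂π/∂x_{Kora} = 139 − 6x_{Kora} − 2x_{Pike} = 0 ⇒ x_{Kora} = 139/6 − (1/3)x_{Pike}.
Similarly x_{Pike} = 74/3 − (1/3)x_{Kora}.
Plugging x_{Pike} into Kora's best response: x_{Kora} = 139/6 − (1/3)(74/3 − (1/3)x_{Kora}) ⇒ (8/9)x_{Kora} = 269/18, so x_{Kora} = 16.8125.
Then x_{Pike} = 74/3 − (1/3)·16.8125 = 19.0625.

16.8125, 19.0625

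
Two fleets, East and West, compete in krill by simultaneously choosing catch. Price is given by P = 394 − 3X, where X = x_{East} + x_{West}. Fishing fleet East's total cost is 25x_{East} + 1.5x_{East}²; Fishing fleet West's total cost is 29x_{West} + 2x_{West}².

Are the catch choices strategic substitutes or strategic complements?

strategic substitutes

Fishing fleet East's profit: π = x_{East}(394 − 3(x_{East} + x_{West})) − 25x_{East} − 1.5x_{East}².
∂π/∂x_{East} = 369 − 9x_{East} − 3x_{West} = 0, so x_{East} = 41 − (1/3)x_{West}.
The best-response slope dx_{East}/dx_{West} = −1/3 < 0: the reaction function is downward-sloping, so the choices are strategic substitutes.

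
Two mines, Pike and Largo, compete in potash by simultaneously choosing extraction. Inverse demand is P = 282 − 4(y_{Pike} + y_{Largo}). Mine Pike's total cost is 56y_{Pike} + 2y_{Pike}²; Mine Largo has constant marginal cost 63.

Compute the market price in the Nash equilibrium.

Mine Pike's profit: π = y_{Pike}(282 − 4(y_{Pike} + y_{Largo})) − 56y_{Pike} − 2y_{Pike}².
∂π/∂y_{Pike} = 226 − 12y_{Pike} − 4y_{Largo} = 0, so y_{Pike} = 113/6 − (1/3)y_{Largo}.
For Largo: ∂π/∂y_{Largo} = 219 − 8y_{Largo} − 4y_{Pike} = 0 ⇒ y_{Largo} = 27.375 − 0.5y_{Pike}.
Solving the two reaction functions simultaneously: (1 − (−1/3)(−0.5))y_{Pike} = 113/6 − (1/3)·27.375, so (5/6)y_{Pike} = 233/24 and y_{Pike} = 11.65.
Then y_{Largo} = 27.375 − 0.5·11.65 = 21.55.
Equilibrium price: P = 282 − 4·33.2 = 149.2.

149.2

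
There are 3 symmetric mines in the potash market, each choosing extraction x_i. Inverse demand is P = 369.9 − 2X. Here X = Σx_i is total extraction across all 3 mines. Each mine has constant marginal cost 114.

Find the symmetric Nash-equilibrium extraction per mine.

A representative mine's profit is π_i = x_i(369.9 − 2X) − 114x_i, with X = x_i + Σ_{j≠i} x_j.
First-order condition: 255.9 − 4x_i − 2Σ_{j≠i} x_j = 0.
Imposing symmetry (x_j = x for all j) turns Σ_{j≠i} x_j into 2x, so 255.9 = 8x and x = 31.9875.

31.9875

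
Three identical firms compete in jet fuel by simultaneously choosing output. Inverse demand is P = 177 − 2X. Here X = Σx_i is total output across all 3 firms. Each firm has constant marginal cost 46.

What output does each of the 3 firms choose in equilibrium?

16.375

A representative firm's profit is π_i = x_i(177 − 2X) − 46x_i, with X = x_i + Σ_{j≠i} x_j.
First-order condition: 131 − 4x_i − 2Σ_{j≠i} x_j = 0.
Imposing symmetry (x_j = x for all j) turns Σ_{j≠i} x_j into 2x, so 131 = 8x and x = 16.375.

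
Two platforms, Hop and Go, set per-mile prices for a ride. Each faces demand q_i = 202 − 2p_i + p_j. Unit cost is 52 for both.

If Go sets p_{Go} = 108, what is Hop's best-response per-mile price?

Hop's profit: π = (p_{Hop} − 52)(202 − 2p_{Hop} + p_{Go}).
∂π/∂p_{Hop} = 306 − 4p_{Hop} + p_{Go} = 0 ⇒ p_{Hop} = 76.5 + 0.25p_{Go}.
At p_{Go} = 108: p_{Hop} = 76.5 + 0.25·108 = 103.5.

103.5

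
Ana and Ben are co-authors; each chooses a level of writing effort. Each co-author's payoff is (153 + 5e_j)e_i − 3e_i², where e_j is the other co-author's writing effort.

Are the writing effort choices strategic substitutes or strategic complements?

Ana's payoff is (153 + 5e_B)e_A − 3e_A².
∂π/∂e_A = 153 + 5e_B − 6e_A = 0, so e_A = 25.5 + (5/6)e_B.
The best-response slope de_A/de_B = 5/6 > 0: the reaction function is upward-sloping, so the choices are strategic complements.

strategic complements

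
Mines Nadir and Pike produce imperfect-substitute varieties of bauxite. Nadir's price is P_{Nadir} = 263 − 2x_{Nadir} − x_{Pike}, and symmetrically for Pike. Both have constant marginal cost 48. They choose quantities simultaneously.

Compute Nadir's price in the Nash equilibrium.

Mine Nadir's profit: π = x_{Nadir}(263 − 2x_{Nadir} − x_{Pike}) − 48x_{Nadir}.
∂π/∂x_{Nadir} = 215 − 4x_{Nadir} − x_{Pike} = 0 ⇒ x_{Nadir} = 53.75 − 0.25x_{Pike}.
The game is symmetric, so in equilibrium x_{Pike} = x_{Nadir}: the reaction function gives 1.25x_{Nadir} = 53.75, hence x_{Nadir} = 43.
P_{Nadir} = 263 − 2·43 − 43 = 134.

134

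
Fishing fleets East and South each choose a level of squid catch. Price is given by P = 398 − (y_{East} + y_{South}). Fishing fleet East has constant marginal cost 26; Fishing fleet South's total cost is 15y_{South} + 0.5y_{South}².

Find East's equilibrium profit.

Fishing fleet East's profit: π = y_{East}(398 − (y_{East} + y_{South})) − 26y_{East}.
∂π/∂y_{East} = 372 − 2y_{East} − y_{South} = 0, so y_{East} = 186 − 0.5y_{South}.
For South: ∂π/∂y_{South} = 383 − 3y_{South} − y_{East} = 0 ⇒ y_{South} = 383/3 − (1/3)y_{East}.
Solving the two reaction functions simultaneously: (1 − (−0.5)(−1/3))y_{East} = 186 − 0.5·(383/3), so (5/6)y_{East} = 733/6 and y_{East} = 146.6.
Then y_{South} = 383/3 − (1/3)·146.6 = 78.8.
Price P = 398 − 225.4 = 172.6.
East's profit: (172.6 − 26)·146.6 = 21491.56.

21491.56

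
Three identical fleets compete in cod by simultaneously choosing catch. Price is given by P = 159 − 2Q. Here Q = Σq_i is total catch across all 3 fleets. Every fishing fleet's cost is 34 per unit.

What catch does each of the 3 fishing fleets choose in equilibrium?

A representative fishing fleet's profit is π_i = q_i(159 − 2Q) − 34q_i, with Q = q_i + Σ_{j≠i} q_j.
First-order condition: 125 − 4q_i − 2Σ_{j≠i} q_j = 0.
Imposing symmetry (q_j = q for all j) turns Σ_{j≠i} q_j into 2q, so 125 = 8q and q = 15.625.

15.625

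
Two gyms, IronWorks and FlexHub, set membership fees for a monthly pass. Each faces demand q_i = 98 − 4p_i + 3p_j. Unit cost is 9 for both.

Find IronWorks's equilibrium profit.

IronWorks's profit: π = (p_{IronWorks} − 9)(98 − 4p_{IronWorks} + 3p_{FlexHub}).
∂π/∂p_{IronWorks} = 134 − 8p_{IronWorks} + 3p_{FlexHub} = 0 ⇒ p_{IronWorks} = 16.75 + 0.375p_{FlexHub}.
Setting p_{IronWorks} = p_{FlexHub} in the reaction function: p_{IronWorks} = 16.75 + 0.375p_{IronWorks}, so p_{IronWorks} = 16.75 / 0.625 = 26.8.
q_{IronWorks} = 98 − 4·26.8 + 3·26.8 = 71.2.
Profit = (26.8 − 9)·71.2 = 1267.36.

1267.36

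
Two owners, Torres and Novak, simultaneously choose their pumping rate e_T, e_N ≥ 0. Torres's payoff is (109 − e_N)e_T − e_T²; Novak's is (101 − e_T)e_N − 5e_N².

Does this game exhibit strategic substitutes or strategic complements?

Expanding Torres's payoff: 109e_T − e_Ne_T − e_T².
∂π/∂e_T = 109 − e_N − 2e_T = 0, so e_T = 54.5 − 0.5e_N.
The best-response slope de_T/de_N = −0.5 < 0: the reaction function is downward-sloping, so the choices are strategic substitutes.

strategic substitutes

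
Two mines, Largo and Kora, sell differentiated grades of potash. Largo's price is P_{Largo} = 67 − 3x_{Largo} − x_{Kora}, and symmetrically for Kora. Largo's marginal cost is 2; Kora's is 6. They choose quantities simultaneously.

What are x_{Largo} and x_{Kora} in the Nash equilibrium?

Mine Largo's profit: π = x_{Largo}(67 − 3x_{Largo} − x_{Kora}) − 2x_{Largo}.
∂π/∂x_{Largo} = 65 − 6x_{Largo} − x_{Kora} = 0 ⇒ x_{Largo} = 65/6 − (1/6)x_{Kora}.
Similarly x_{Kora} = 61/6 − (1/6)x_{Largo}.
Substituting the second reaction function into the first: x_{Largo} = 65/6 − (1/6)(61/6 − (1/6)x_{Largo}), which gives (35/36)x_{Largo} = 329/36 ⇒ x_{Largo} = 9.4.
Then x_{Kora} = 61/6 − (1/6)·9.4 = 8.6.

9.4, 8.6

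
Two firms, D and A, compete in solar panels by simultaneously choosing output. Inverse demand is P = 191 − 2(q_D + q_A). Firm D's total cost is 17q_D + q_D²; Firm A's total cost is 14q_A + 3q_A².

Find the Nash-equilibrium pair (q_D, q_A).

24.75, 12.75

Firm D's profit: π = q_D(191 − 2(q_D + q_A)) − 17q_D − q_D².
∂π/∂q_D = 174 − 6q_D − 2q_A = 0, so q_D = 29 − (1/3)q_A.
For A: ∂π/∂q_A = 177 − 10q_A − 2q_D = 0 ⇒ q_A = 17.7 − 0.2q_D.
Plugging q_A into D's best response: q_D = 29 − (1/3)(17.7 − 0.2q_D) ⇒ (14/15)q_D = 23.1, so q_D = 24.75.
Then q_A = 17.7 − 0.2·24.75 = 12.75.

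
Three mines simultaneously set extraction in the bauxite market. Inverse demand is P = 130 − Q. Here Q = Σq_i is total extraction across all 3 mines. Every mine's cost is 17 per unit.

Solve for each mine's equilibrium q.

A representative mine's profit is π_i = q_i(130 − Q) − 17q_i, with Q = q_i + Σ_{j≠i} q_j.
First-order condition: 113 − 2q_i − Σ_{j≠i} q_j = 0.
With identical mines, set every q_j = q: then 113 − 2q − 2q = 0, i.e. q = 113/4 = 28.25.

28.25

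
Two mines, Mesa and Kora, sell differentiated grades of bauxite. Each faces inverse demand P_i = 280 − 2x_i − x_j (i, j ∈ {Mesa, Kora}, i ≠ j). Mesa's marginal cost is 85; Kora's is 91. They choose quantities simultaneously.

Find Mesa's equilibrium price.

163.8

Mine Mesa's profit: π = x_{Mesa}(280 − 2x_{Mesa} − x_{Kora}) − 85x_{Mesa}.
∂π/∂x_{Mesa} = 195 − 4x_{Mesa} − x_{Kora} = 0 ⇒ x_{Mesa} = 48.75 − 0.25x_{Kora}.
Similarly x_{Kora} = 47.25 − 0.25x_{Mesa}.
Solving the two reaction functions simultaneously: (1 − (−0.25)(−0.25))x_{Mesa} = 48.75 − 0.25·47.25, so 0.9375x_{Mesa} = 36.9375 and x_{Mesa} = 39.4.
Then x_{Kora} = 47.25 − 0.25·39.4 = 37.4.
P_{Mesa} = 280 − 2·39.4 − 37.4 = 163.8.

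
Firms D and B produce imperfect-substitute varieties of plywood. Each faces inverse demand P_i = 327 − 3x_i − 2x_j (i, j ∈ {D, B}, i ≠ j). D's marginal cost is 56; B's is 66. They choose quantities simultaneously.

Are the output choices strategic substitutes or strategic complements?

Firm D's profit: π = x_D(327 − 3x_D − 2x_B) − 56x_D.
∂π/∂x_D = 271 − 6x_D − 2x_B = 0 ⇒ x_D = 271/6 − (1/3)x_B.
The best-response slope dx_D/dx_B = −1/3 < 0: the reaction function is downward-sloping, so the choices are strategic substitutes.

strategic substitutes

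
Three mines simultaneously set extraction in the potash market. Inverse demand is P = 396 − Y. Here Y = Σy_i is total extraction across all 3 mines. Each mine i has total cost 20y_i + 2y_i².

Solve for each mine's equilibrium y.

47

A representative mine's profit is π_i = y_i(396 − Y) − 20y_i − 2y_i², with Y = y_i + Σ_{j≠i} y_j.
First-order condition: 376 − 6y_i − Σ_{j≠i} y_j = 0.
In a symmetric equilibrium every mine chooses the same y, so Σ_{j≠i} y_j = 2y. The condition becomes 376 − 8y = 0, giving y = 376/8 = 47.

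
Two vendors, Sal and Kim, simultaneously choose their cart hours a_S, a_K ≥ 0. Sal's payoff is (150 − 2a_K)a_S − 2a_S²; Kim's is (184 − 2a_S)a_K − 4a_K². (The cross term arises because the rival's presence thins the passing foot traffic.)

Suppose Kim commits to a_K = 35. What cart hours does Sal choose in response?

20

Expanding Sal's payoff: 150a_S − 2a_Ka_S − 2a_S².
∂π/∂a_S = 150 − 2a_K − 4a_S = 0, so a_S = 37.5 − 0.5a_K.
At a_K = 35: a_S = 37.5 − 0.5·35 = 20.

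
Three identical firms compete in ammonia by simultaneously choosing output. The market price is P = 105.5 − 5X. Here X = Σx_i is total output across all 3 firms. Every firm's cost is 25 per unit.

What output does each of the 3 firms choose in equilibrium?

A representative firm's profit is π_i = x_i(105.5 − 5X) − 25x_i, with X = x_i + Σ_{j≠i} x_j.
First-order condition: 80.5 − 10x_i − 5Σ_{j≠i} x_j = 0.
In a symmetric equilibrium every firm chooses the same x, so Σ_{j≠i} x_j = 2x. The condition becomes 80.5 − 20x = 0, giving x = 80.5/20 = 4.025.

4.025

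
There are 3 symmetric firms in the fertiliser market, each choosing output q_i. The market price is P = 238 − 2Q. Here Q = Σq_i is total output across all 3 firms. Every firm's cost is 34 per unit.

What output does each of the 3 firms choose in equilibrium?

25.5

A representative firm's profit is π_i = q_i(238 − 2Q) − 34q_i, with Q = q_i + Σ_{j≠i} q_j.
First-order condition: 204 − 4q_i − 2Σ_{j≠i} q_j = 0.
With identical firms, set every q_j = q: then 204 − 4q − 4q = 0, i.e. q = 204/8 = 25.5.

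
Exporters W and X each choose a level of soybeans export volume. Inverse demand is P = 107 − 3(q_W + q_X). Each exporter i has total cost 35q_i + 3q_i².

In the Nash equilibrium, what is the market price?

Exporter W's profit: π = q_W(107 − 3(q_W + q_X)) − 35q_W − 3q_W².
∂π/∂q_W = 72 − 12q_W − 3q_X = 0, so q_W = 6 − 0.25q_X.
Setting q_W = q_X in the reaction function: q_W = 6 − 0.25q_W, so q_W = 6 / 1.25 = 4.8.
Equilibrium price: P = 107 − 3·9.6 = 78.2.

78.2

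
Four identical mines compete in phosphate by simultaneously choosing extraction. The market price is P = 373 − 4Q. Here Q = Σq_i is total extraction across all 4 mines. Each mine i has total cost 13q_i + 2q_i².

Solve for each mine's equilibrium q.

15

A representative mine's profit is π_i = q_i(373 − 4Q) − 13q_i − 2q_i², with Q = q_i + Σ_{j≠i} q_j.
First-order condition: 360 − 12q_i − 4Σ_{j≠i} q_j = 0.
With identical mines, set every q_j = q: then 360 − 12q − 12q = 0, i.e. q = 360/24 = 15.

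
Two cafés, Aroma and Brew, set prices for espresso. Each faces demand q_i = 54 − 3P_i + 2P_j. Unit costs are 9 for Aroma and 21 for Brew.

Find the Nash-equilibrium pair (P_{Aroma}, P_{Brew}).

Aroma's profit: π = (P_{Aroma} − 9)(54 − 3P_{Aroma} + 2P_{Brew}).
∂π/∂P_{Aroma} = 81 − 6P_{Aroma} + 2P_{Brew} = 0 ⇒ P_{Aroma} = 13.5 + (1/3)P_{Brew}.
Similarly P_{Brew} = 19.5 + (1/3)P_{Aroma}.
Substituting the second reaction function into the first: P_{Aroma} = 13.5 + (1/3)(19.5 + (1/3)P_{Aroma}), which gives (8/9)P_{Aroma} = 20 ⇒ P_{Aroma} = 22.5.
Then P_{Brew} = 19.5 + (1/3)·22.5 = 27.

22.5, 27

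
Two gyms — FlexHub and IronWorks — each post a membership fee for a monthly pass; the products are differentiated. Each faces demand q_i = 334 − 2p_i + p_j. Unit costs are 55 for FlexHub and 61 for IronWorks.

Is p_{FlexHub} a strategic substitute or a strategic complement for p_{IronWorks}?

strategic complements

FlexHub's profit: π = (p_{FlexHub} − 55)(334 − 2p_{FlexHub} + p_{IronWorks}).
∂π/∂p_{FlexHub} = 444 − 4p_{FlexHub} + p_{IronWorks} = 0 ⇒ p_{FlexHub} = 111 + 0.25p_{IronWorks}.
The best-response slope dp_{FlexHub}/dp_{IronWorks} = 0.25 > 0: the reaction function is upward-sloping, so the choices are strategic complements.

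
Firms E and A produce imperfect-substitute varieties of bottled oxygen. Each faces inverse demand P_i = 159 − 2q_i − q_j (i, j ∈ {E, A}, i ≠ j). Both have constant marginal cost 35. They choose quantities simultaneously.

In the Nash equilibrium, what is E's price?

84.6

Firm E's profit: π = q_E(159 − 2q_E − q_A) − 35q_E.
∂π/∂q_E = 124 − 4q_E − q_A = 0 ⇒ q_E = 31 − 0.25q_A.
Setting q_E = q_A in the reaction function: q_E = 31 − 0.25q_E, so q_E = 31 / 1.25 = 24.8.
P_E = 159 − 2·24.8 − 24.8 = 84.6.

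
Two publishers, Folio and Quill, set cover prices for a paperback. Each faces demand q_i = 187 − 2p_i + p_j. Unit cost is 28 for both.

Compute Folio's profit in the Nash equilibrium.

5618

Folio's profit: π = (p_{Folio} − 28)(187 − 2p_{Folio} + p_{Quill}).
∂π/∂p_{Folio} = 243 − 4p_{Folio} + p_{Quill} = 0 ⇒ p_{Folio} = 60.75 + 0.25p_{Quill}.
The game is symmetric, so in equilibrium p_{Quill} = p_{Folio}: the reaction function gives 0.75p_{Folio} = 60.75, hence p_{Folio} = 81.
q_{Folio} = 187 − 2·81 + 81 = 106.
Profit = (81 − 28)·106 = 5618.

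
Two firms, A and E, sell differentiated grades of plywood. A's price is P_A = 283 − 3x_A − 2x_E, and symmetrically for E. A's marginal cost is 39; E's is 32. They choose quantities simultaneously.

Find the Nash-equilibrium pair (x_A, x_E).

Firm A's profit: π = x_A(283 − 3x_A − 2x_E) − 39x_A.
∂π/∂x_A = 244 − 6x_A − 2x_E = 0 ⇒ x_A = 122/3 − (1/3)x_E.
Similarly x_E = 251/6 − (1/3)x_A.
Substituting the second reaction function into the first: x_A = 122/3 − (1/3)(251/6 − (1/3)x_A), which gives (8/9)x_A = 481/18 ⇒ x_A = 30.0625.
Then x_E = 251/6 − (1/3)·30.0625 = 31.8125.

30.0625, 31.8125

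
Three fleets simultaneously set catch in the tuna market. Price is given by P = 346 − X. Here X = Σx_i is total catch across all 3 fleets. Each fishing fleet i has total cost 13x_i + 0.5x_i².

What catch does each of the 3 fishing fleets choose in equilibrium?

A representative fishing fleet's profit is π_i = x_i(346 − X) − 13x_i − 0.5x_i², with X = x_i + Σ_{j≠i} x_j.
First-order condition: 333 − 3x_i − Σ_{j≠i} x_j = 0.
In a symmetric equilibrium every fishing fleet chooses the same x, so Σ_{j≠i} x_j = 2x. The condition becomes 333 − 5x = 0, giving x = 333/5 = 66.6.

66.6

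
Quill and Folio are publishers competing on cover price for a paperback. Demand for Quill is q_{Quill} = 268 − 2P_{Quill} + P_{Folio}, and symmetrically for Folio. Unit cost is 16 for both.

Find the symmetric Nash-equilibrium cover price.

Quill's profit: π = (P_{Quill} − 16)(268 − 2P_{Quill} + P_{Folio}).
∂π/∂P_{Quill} = 300 − 4P_{Quill} + P_{Folio} = 0 ⇒ P_{Quill} = 75 + 0.25P_{Folio}.
The game is symmetric, so in equilibrium P_{Folio} = P_{Quill}: the reaction function gives 0.75P_{Quill} = 75, hence P_{Quill} = 100.

100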